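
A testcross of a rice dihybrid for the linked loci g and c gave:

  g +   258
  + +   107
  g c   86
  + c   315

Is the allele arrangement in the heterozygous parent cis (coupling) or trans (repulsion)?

The two most frequent classes are + c (315) and g + (258); these are the parental (non-recombinant) types.
So the F1 carried + c on one chromosome and g + on the other — the recessive alleles are on opposite chromosomes (trans / repulsion).

trans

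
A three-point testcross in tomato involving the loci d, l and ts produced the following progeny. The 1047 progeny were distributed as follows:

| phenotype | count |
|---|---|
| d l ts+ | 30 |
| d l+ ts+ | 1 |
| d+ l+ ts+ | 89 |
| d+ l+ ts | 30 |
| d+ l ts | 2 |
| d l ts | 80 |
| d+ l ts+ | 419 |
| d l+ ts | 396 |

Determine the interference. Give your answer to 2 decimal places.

0.71

The two most frequent reciprocal classes, d+ l ts+ and d l+ ts, are the parental types, so the F1 was d+ l ts+ / d l+ ts.
The two rarest classes, d+ l ts and d l+ ts+, are the double crossovers. Comparing them with the parentals, only the ts allele has switched, so ts is the middle locus and the order is l – ts – d.
l–ts: (169 + 3)/1047 = 0.1643; ts–d: (60 + 3)/1047 = 0.0602.
Expected DCO frequency = 0.1643 × 0.0602 ≈ 0.00989; observed = 3/1047 ≈ 0.00287.
Coefficient of coincidence = 0.00287/0.00989 ≈ 0.29; interference = 1 − 0.29 = 0.71.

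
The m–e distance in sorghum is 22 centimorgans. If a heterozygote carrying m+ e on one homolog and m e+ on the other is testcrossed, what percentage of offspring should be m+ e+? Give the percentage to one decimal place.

A map distance of 22 centimorgans corresponds to a recombination frequency of 0.220.
The F1 is m+ e / m e+, so m+ e+ is a recombinant gamete class with expected frequency r/2 = 0.220/2 = 0.1100.
That is 0.1100 = 11.0% of the progeny.

11.0%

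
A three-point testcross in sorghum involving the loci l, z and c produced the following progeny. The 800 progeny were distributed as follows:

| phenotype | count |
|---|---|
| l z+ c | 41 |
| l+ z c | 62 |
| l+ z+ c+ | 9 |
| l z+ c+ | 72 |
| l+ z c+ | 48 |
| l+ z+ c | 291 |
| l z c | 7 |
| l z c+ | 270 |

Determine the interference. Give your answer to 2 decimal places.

The two most frequent reciprocal classes, l+ z+ c and l z c+, are the parental types, so the F1 was l+ z+ c / l z c+.
The two rarest classes, l+ z+ c+ and l z c, are the double crossovers. Comparing them with the parentals, only the c allele has switched, so c is the middle locus and the order is z – c – l.
z–c: (134 + 16)/800 = 0.1875; c–l: (89 + 16)/800 = 0.1313.
Expected DCO frequency = 0.1875 × 0.1313 ≈ 0.02462; observed = 16/800 ≈ 0.02000.
Coefficient of coincidence = 0.02000/0.02462 ≈ 0.81; interference = 1 − 0.81 = 0.19.

0.19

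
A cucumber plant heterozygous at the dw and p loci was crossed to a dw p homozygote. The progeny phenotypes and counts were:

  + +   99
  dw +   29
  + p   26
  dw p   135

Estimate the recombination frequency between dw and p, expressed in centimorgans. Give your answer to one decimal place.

19.0 centimorgans

The two most frequent classes, + + (99) and dw p (135), are the parental types, so the F1 was + + / dw p.
The recombinant classes are + p and dw +: 26 + 29 = 55.
Recombination frequency = 55/289 = 0.1903 ≈ 19.0%, i.e. 19.0 centimorgans.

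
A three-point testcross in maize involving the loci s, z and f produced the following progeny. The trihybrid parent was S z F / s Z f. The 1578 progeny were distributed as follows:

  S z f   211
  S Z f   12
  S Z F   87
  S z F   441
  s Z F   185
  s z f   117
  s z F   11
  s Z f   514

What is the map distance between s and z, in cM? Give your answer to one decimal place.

The two rarest classes, s z F and S Z f, are the double crossovers. Comparing them with the parentals, only the s allele has switched, so s is the middle locus and the order is z – s – f.
Crossovers in the z–s interval produce the single-crossover classes S Z F and s z f (87 + 117 = 204) plus the double crossovers (23).
RF(z–s) = (204 + 23) / 1578 = 227/1578 = 0.1439 → 14.4 cM.

14.4 cM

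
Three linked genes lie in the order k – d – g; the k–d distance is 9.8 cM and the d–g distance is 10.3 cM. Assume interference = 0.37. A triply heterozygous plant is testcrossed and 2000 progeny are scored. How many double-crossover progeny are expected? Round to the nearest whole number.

13

Map distances give recombination frequencies of 0.098 and 0.103 for the two intervals.
With interference 0.37 (so coincidence = 0.63), expected double-crossover frequency = 0.098 × 0.103 × 0.63 = 0.00636.
Expected number = 0.00636 × 2000 = 12.72 ≈ 13.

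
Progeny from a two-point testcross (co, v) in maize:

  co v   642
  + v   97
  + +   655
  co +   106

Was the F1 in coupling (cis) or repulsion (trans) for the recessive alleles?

The two most frequent classes are + + (655) and co v (642); these are the parental (non-recombinant) types.
So the F1 carried + + on one chromosome and co v on the other — the recessive alleles are on the same chromosome (cis / coupling).

cis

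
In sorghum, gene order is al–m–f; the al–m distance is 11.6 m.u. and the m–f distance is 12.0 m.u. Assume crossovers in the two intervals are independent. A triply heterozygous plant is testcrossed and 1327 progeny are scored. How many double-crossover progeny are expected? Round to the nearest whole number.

18

Map distances give recombination frequencies of 0.116 and 0.120 for the two intervals.
With no interference, expected double-crossover frequency = 0.116 × 0.120 = 0.01392.
Expected number = 0.01392 × 1327 = 18.47 ≈ 18.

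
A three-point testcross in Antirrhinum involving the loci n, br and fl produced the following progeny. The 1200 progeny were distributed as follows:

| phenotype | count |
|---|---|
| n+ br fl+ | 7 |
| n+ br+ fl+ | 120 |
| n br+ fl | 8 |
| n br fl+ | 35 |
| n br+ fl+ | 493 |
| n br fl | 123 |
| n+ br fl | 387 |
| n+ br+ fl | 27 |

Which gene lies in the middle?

fl

The two most frequent reciprocal classes, n br+ fl+ and n+ br fl, are the parental types, so the F1 was n br+ fl+ / n+ br fl.
The two rarest classes, n br+ fl and n+ br fl+, are the double crossovers. Comparing them with the parentals, only the fl allele has switched, so fl is the middle locus and the order is br – fl – n.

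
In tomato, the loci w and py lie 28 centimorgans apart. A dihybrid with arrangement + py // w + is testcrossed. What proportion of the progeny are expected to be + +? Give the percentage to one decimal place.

A map distance of 28 centimorgans corresponds to a recombination frequency of 0.280.
The F1 is + py / w +, so + + is a recombinant gamete class with expected frequency r/2 = 0.280/2 = 0.1400.
That is 0.1400 = 14.0% of the progeny.

14.0%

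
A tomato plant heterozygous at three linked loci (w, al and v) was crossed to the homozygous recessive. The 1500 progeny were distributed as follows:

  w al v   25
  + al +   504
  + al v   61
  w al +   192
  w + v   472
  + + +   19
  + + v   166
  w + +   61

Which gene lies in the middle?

al

The two most frequent reciprocal classes, w + v and + al +, are the parental types, so the F1 was w + v / + al +.
The two rarest classes, w al v and + + +, are the double crossovers. Comparing them with the parentals, only the al allele has switched, so al is the middle locus and the order is v – al – w.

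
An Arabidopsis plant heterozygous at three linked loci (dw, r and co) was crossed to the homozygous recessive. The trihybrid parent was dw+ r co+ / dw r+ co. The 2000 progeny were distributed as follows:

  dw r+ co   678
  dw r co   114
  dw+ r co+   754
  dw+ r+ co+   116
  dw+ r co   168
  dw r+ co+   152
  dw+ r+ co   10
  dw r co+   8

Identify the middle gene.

dw

The two rarest classes, dw r co+ and dw+ r+ co, are the double crossovers. Comparing them with the parentals, only the dw allele has switched, so dw is the middle locus and the order is co – dw – r.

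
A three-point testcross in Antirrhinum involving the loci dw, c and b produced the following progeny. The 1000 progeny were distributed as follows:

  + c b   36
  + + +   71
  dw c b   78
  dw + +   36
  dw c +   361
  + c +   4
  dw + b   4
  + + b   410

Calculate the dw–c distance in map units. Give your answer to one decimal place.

The two most frequent reciprocal classes, + + b and dw c +, are the parental types, so the F1 was + + b / dw c +.
The two rarest classes, dw + b and + c +, are the double crossovers. Comparing them with the parentals, only the dw allele has switched, so dw is the middle locus and the order is b – dw – c.
Crossovers in the dw–c interval produce the single-crossover classes + c b and dw + + (36 + 36 = 72) plus the double crossovers (8).
RF(dw–c) = (72 + 8) / 1000 = 80/1000 = 0.0800 → 8.0 map units.

8.0 map units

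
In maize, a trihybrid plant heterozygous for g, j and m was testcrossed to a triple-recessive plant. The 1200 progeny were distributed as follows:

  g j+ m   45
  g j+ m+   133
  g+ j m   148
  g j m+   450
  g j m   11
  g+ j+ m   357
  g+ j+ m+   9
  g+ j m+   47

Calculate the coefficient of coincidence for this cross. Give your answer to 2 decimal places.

0.71

The two most frequent reciprocal classes, g j m+ and g+ j+ m, are the parental types, so the F1 was g j m+ / g+ j+ m.
The two rarest classes, g j m and g+ j+ m+, are the double crossovers. Comparing them with the parentals, only the m allele has switched, so m is the middle locus and the order is g – m – j.
g–m: (92 + 20)/1200 = 0.0933; m–j: (281 + 20)/1200 = 0.2508.
Expected DCO frequency = 0.0933 × 0.2508 ≈ 0.02340; observed = 20/1200 ≈ 0.01667.
Coefficient of coincidence = 0.01667/0.02340 ≈ 0.71.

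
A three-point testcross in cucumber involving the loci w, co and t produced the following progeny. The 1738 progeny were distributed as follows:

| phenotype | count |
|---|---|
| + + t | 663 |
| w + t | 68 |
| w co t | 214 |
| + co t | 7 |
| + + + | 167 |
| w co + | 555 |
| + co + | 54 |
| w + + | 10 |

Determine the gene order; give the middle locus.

The two most frequent reciprocal classes, w co + and + + t, are the parental types, so the F1 was w co + / + + t.
The two rarest classes, w + + and + co t, are the double crossovers. Comparing them with the parentals, only the co allele has switched, so co is the middle locus and the order is t – co – w.

co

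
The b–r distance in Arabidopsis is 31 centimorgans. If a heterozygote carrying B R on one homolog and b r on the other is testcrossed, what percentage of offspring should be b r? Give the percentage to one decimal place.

A map distance of 31 centimorgans corresponds to a recombination frequency of 0.310.
The F1 is B R / b r, so b r is a parental gamete class with expected frequency (1 − r)/2 = 0.690/2 = 0.3450.
That is 0.3450 = 34.5% of the progeny.

34.5%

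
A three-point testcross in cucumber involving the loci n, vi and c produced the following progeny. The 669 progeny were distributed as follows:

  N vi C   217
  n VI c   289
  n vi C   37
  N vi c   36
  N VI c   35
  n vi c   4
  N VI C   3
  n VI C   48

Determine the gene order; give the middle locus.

vi

The two most frequent reciprocal classes, N vi C and n VI c, are the parental types, so the F1 was N vi C / n VI c.
The two rarest classes, N VI C and n vi c, are the double crossovers. Comparing them with the parentals, only the vi allele has switched, so vi is the middle locus and the order is n – vi – c.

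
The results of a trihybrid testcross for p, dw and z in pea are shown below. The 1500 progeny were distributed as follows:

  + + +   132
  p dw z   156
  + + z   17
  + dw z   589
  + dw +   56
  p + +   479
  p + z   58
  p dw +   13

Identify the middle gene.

dw

The two most frequent reciprocal classes, + dw z and p + +, are the parental types, so the F1 was + dw z / p + +.
The two rarest classes, + + z and p dw +, are the double crossovers. Comparing them with the parentals, only the dw allele has switched, so dw is the middle locus and the order is z – dw – p.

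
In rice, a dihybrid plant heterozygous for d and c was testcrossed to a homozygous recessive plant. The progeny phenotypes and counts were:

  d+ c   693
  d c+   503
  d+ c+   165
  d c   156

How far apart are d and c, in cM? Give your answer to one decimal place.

21.2 cM

The two most frequent classes, d+ c (693) and d c+ (503), are the parental types, so the F1 was d+ c / d c+.
The recombinant classes are d+ c+ and d c: 165 + 156 = 321.
Recombination frequency = 321/1517 = 0.2116 ≈ 21.2%, i.e. 21.2 cM.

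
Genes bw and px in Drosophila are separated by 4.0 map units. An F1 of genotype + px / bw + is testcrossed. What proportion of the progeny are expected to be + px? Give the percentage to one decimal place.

48.0%

A map distance of 4.0 map units corresponds to a recombination frequency of 0.040.
The F1 is + px / bw +, so + px is a parental gamete class with expected frequency (1 − r)/2 = 0.960/2 = 0.4800.
That is 0.4800 = 48.0% of the progeny.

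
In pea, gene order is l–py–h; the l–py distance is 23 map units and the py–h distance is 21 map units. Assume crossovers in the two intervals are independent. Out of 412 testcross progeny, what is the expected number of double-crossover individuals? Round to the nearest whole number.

Map distances give recombination frequencies of 0.230 and 0.210 for the two intervals.
With no interference, expected double-crossover frequency = 0.230 × 0.210 = 0.04830.
Expected number = 0.04830 × 412 = 19.90 ≈ 20.

20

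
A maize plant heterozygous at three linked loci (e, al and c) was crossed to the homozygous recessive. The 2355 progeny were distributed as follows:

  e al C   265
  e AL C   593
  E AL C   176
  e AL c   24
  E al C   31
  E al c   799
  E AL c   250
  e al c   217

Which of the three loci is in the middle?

The two most frequent reciprocal classes, E al c and e AL C, are the parental types, so the F1 was E al c / e AL C.
The two rarest classes, E al C and e AL c, are the double crossovers. Comparing them with the parentals, only the c allele has switched, so c is the middle locus and the order is e – c – al.

c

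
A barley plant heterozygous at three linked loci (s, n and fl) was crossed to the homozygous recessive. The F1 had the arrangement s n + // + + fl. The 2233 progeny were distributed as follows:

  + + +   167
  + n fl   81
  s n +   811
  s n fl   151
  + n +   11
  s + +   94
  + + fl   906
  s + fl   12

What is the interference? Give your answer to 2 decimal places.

The two rarest classes, + n + and s + fl, are the double crossovers. Comparing them with the parentals, only the s allele has switched, so s is the middle locus and the order is n – s – fl.
n–s: (175 + 23)/2233 = 0.0887; s–fl: (318 + 23)/2233 = 0.1527.
Expected DCO frequency = 0.0887 × 0.1527 ≈ 0.01354; observed = 23/2233 ≈ 0.01030.
Coefficient of coincidence = 0.01030/0.01354 ≈ 0.76; interference = 1 − 0.76 = 0.24.

0.24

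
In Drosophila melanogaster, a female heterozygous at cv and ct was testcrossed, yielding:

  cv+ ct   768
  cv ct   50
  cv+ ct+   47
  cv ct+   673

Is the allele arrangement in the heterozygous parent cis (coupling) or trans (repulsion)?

trans

The two most frequent classes are cv+ ct (768) and cv ct+ (673); these are the parental (non-recombinant) types.
So the F1 carried cv+ ct on one chromosome and cv ct+ on the other — the recessive alleles are on opposite chromosomes (trans / repulsion).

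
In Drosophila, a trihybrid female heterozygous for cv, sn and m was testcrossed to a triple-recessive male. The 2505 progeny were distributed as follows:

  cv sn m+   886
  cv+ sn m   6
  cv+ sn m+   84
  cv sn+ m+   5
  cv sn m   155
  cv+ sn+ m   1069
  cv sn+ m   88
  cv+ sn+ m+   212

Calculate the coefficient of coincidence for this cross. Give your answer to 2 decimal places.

The two most frequent reciprocal classes, cv sn m+ and cv+ sn+ m, are the parental types, so the F1 was cv sn m+ / cv+ sn+ m.
The two rarest classes, cv sn+ m+ and cv+ sn m, are the double crossovers. Comparing them with the parentals, only the sn allele has switched, so sn is the middle locus and the order is cv – sn – m.
cv–sn: (172 + 11)/2505 = 0.0731; sn–m: (367 + 11)/2505 = 0.1509.
Expected DCO frequency = 0.0731 × 0.1509 ≈ 0.01103; observed = 11/2505 ≈ 0.00439.
Coefficient of coincidence = 0.00439/0.01103 ≈ 0.40.

0.40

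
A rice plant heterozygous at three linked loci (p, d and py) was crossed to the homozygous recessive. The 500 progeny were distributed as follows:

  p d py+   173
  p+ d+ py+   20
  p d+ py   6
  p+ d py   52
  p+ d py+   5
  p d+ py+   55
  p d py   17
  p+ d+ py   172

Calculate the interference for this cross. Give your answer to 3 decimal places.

0.029

The two most frequent reciprocal classes, p d py+ and p+ d+ py, are the parental types, so the F1 was p d py+ / p+ d+ py.
The two rarest classes, p+ d py+ and p d+ py, are the double crossovers. Comparing them with the parentals, only the p allele has switched, so p is the middle locus and the order is py – p – d.
py–p: (37 + 11)/500 = 0.0960; p–d: (107 + 11)/500 = 0.2360.
Expected DCO frequency = 0.0960 × 0.2360 ≈ 0.02266; observed = 11/500 ≈ 0.02200.
Coefficient of coincidence = 0.02200/0.02266 ≈ 0.971; interference = 1 − 0.971 = 0.029.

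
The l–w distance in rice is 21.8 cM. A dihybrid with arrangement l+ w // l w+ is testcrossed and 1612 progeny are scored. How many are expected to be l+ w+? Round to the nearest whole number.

A map distance of 21.8 cM corresponds to a recombination frequency of 0.218.
The F1 is l+ w / l w+, so l+ w+ is a recombinant gamete class with expected frequency r/2 = 0.218/2 = 0.1090.
Expected number = 0.1090 × 1612 = 175.71 ≈ 176.

176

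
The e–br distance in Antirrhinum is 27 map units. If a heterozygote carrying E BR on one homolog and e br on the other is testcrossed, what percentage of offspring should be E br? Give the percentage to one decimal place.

13.5%

A map distance of 27 map units corresponds to a recombination frequency of 0.270.
The F1 is E BR / e br, so E br is a recombinant gamete class with expected frequency r/2 = 0.270/2 = 0.1350.
That is 0.1350 = 13.5% of the progeny.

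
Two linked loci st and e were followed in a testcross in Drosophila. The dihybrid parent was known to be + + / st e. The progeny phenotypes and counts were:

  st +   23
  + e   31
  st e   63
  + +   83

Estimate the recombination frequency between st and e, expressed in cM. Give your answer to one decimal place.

27.0 cM

The recombinant classes are + e and st +: 31 + 23 = 54.
Recombination frequency = 54/200 = 0.2700 ≈ 27.0%, i.e. 27.0 cM.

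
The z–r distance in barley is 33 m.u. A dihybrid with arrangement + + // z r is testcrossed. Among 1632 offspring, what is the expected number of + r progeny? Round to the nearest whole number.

269

A map distance of 33 m.u. corresponds to a recombination frequency of 0.330.
The F1 is + + / z r, so + r is a recombinant gamete class with expected frequency r/2 = 0.330/2 = 0.1650.
Expected number = 0.1650 × 1632 = 269.28 ≈ 269.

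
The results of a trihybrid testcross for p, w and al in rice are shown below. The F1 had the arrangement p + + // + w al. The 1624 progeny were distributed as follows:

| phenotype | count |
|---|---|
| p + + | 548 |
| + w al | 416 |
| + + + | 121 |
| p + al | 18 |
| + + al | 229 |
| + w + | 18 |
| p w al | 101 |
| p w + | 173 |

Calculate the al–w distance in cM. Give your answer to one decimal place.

The two rarest classes, p + al and + w +, are the double crossovers. Comparing them with the parentals, only the al allele has switched, so al is the middle locus and the order is w – al – p.
Crossovers in the w–al interval produce the single-crossover classes p w + and + + al (173 + 229 = 402) plus the double crossovers (36).
RF(w–al) = (402 + 36) / 1624 = 438/1624 = 0.2697 → 27.0 cM.

27.0 cM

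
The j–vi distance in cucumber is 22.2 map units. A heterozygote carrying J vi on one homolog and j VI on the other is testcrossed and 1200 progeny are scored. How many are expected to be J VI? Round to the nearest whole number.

133

A map distance of 22.2 map units corresponds to a recombination frequency of 0.222.
The F1 is J vi / j VI, so J VI is a recombinant gamete class with expected frequency r/2 = 0.222/2 = 0.1110.
Expected number = 0.1110 × 1200 = 133.20 ≈ 133.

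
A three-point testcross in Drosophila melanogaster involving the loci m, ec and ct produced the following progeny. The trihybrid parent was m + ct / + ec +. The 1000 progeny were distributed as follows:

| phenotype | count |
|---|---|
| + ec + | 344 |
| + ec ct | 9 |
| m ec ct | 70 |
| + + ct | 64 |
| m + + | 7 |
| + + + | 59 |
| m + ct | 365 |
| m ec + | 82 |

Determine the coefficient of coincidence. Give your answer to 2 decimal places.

The two rarest classes, m + + and + ec ct, are the double crossovers. Comparing them with the parentals, only the ct allele has switched, so ct is the middle locus and the order is m – ct – ec.
m–ct: (146 + 16)/1000 = 0.1620; ct–ec: (129 + 16)/1000 = 0.1450.
Expected DCO frequency = 0.1620 × 0.1450 ≈ 0.02349; observed = 16/1000 ≈ 0.01600.
Coefficient of coincidence = 0.01600/0.02349 ≈ 0.68.

0.68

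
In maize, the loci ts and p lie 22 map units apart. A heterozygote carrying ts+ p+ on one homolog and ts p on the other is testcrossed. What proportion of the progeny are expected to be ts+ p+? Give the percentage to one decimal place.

A map distance of 22 map units corresponds to a recombination frequency of 0.220.
The F1 is ts+ p+ / ts p, so ts+ p+ is a parental gamete class with expected frequency (1 − r)/2 = 0.780/2 = 0.3900.
That is 0.3900 = 39.0% of the progeny.

39.0%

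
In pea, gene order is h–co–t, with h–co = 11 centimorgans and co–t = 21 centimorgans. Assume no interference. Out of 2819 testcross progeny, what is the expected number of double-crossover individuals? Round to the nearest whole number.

Map distances give recombination frequencies of 0.110 and 0.210 for the two intervals.
With no interference, expected double-crossover frequency = 0.110 × 0.210 = 0.02310.
Expected number = 0.02310 × 2819 = 65.12 ≈ 65.

65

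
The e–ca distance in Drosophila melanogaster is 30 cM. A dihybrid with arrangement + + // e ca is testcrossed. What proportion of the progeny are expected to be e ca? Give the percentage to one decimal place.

A map distance of 30 cM corresponds to a recombination frequency of 0.300.
The F1 is + + / e ca, so e ca is a parental gamete class with expected frequency (1 − r)/2 = 0.700/2 = 0.3500.
That is 0.3500 = 35.0% of the progeny.

35.0%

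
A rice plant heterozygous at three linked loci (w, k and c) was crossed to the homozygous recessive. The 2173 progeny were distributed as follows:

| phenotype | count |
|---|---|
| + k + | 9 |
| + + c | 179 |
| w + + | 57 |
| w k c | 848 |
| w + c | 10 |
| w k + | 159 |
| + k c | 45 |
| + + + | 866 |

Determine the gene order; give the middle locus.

k

The two most frequent reciprocal classes, + + + and w k c, are the parental types, so the F1 was + + + / w k c.
The two rarest classes, + k + and w + c, are the double crossovers. Comparing them with the parentals, only the k allele has switched, so k is the middle locus and the order is w – k – c.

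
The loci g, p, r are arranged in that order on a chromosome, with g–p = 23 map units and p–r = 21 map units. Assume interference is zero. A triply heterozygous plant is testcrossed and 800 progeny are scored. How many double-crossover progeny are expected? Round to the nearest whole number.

Map distances give recombination frequencies of 0.230 and 0.210 for the two intervals.
With no interference, expected double-crossover frequency = 0.230 × 0.210 = 0.04830.
Expected number = 0.04830 × 800 = 38.64 ≈ 39.

39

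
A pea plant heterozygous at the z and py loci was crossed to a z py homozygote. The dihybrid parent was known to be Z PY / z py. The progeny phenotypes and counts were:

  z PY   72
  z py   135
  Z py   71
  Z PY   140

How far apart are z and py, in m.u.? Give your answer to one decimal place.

34.2 m.u.

The recombinant classes are Z py and z PY: 71 + 72 = 143.
Recombination frequency = 143/418 = 0.3421 ≈ 34.2%, i.e. 34.2 m.u.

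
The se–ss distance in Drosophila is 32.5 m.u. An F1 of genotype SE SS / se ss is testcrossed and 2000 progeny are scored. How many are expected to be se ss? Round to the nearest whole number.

675

A map distance of 32.5 m.u. corresponds to a recombination frequency of 0.325.
The F1 is SE SS / se ss, so se ss is a parental gamete class with expected frequency (1 − r)/2 = 0.675/2 = 0.3375.
Expected number = 0.3375 × 2000 = 675.00 ≈ 675.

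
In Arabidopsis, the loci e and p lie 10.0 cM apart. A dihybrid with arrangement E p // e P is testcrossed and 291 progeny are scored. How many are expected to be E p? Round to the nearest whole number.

A map distance of 10.0 cM corresponds to a recombination frequency of 0.100.
The F1 is E p / e P, so E p is a parental gamete class with expected frequency (1 − r)/2 = 0.900/2 = 0.4500.
Expected number = 0.4500 × 291 = 130.95 ≈ 131.

131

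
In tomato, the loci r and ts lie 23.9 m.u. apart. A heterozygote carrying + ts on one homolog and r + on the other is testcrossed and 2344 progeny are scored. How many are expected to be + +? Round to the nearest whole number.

A map distance of 23.9 m.u. corresponds to a recombination frequency of 0.239.
The F1 is + ts / r +, so + + is a recombinant gamete class with expected frequency r/2 = 0.239/2 = 0.1195.
Expected number = 0.1195 × 2344 = 280.11 ≈ 280.

280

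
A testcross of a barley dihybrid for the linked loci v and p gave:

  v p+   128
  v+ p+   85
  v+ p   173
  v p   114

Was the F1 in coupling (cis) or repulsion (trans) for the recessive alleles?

trans

The two most frequent classes are v+ p (173) and v p+ (128); these are the parental (non-recombinant) types.
So the F1 carried v+ p on one chromosome and v p+ on the other — the recessive alleles are on opposite chromosomes (trans / repulsion).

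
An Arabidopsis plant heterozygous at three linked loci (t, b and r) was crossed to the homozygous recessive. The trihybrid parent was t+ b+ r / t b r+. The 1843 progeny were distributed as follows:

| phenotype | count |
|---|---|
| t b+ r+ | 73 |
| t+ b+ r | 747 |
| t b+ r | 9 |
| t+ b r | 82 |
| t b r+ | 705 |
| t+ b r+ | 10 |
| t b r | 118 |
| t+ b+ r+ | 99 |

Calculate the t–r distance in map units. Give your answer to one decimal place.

The two rarest classes, t b+ r and t+ b r+, are the double crossovers. Comparing them with the parentals, only the t allele has switched, so t is the middle locus and the order is r – t – b.
Crossovers in the r–t interval produce the single-crossover classes t+ b+ r+ and t b r (99 + 118 = 217) plus the double crossovers (19).
RF(r–t) = (217 + 19) / 1843 = 236/1843 = 0.1281 → 12.8 map units.

12.8 map units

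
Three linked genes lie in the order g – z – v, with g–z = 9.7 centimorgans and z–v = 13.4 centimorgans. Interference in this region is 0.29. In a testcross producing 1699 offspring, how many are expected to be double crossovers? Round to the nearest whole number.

Map distances give recombination frequencies of 0.097 and 0.134 for the two intervals.
With interference 0.29 (so coincidence = 0.71), expected double-crossover frequency = 0.097 × 0.134 × 0.71 = 0.00923.
Expected number = 0.00923 × 1699 = 15.68 ≈ 16.

16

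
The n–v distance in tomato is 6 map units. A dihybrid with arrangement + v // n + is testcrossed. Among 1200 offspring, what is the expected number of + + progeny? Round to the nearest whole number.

A map distance of 6 map units corresponds to a recombination frequency of 0.060.
The F1 is + v / n +, so + + is a recombinant gamete class with expected frequency r/2 = 0.060/2 = 0.0300.
Expected number = 0.0300 × 1200 = 36.00 ≈ 36.

36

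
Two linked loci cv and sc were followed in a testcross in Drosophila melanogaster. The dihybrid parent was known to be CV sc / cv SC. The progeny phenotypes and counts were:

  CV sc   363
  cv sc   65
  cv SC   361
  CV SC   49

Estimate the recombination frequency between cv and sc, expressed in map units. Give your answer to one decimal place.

The recombinant classes are CV SC and cv sc: 49 + 65 = 114.
Recombination frequency = 114/838 = 0.1360 ≈ 13.6%, i.e. 13.6 map units.

13.6 map units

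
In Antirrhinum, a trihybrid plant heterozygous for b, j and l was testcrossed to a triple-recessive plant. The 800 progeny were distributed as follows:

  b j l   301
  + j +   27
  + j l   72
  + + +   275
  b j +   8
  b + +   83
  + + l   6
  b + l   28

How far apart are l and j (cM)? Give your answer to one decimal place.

8.6 cM

The two most frequent reciprocal classes, b j l and + + +, are the parental types, so the F1 was b j l / + + +.
The two rarest classes, b j + and + + l, are the double crossovers. Comparing them with the parentals, only the l allele has switched, so l is the middle locus and the order is b – l – j.
Crossovers in the l–j interval produce the single-crossover classes b + l and + j + (28 + 27 = 55) plus the double crossovers (14).
RF(l–j) = (55 + 14) / 800 = 69/800 = 0.0862 → 8.6 cM.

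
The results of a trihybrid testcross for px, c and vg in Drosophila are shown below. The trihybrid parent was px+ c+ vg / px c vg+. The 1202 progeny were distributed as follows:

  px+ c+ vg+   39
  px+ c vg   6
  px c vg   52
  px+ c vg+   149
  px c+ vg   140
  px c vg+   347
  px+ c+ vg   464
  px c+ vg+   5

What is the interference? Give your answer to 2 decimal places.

The two rarest classes, px+ c vg and px c+ vg+, are the double crossovers. Comparing them with the parentals, only the c allele has switched, so c is the middle locus and the order is px – c – vg.
px–c: (289 + 11)/1202 = 0.2496; c–vg: (91 + 11)/1202 = 0.0849.
Expected DCO frequency = 0.2496 × 0.0849 ≈ 0.02119; observed = 11/1202 ≈ 0.00915.
Coefficient of coincidence = 0.00915/0.02119 ≈ 0.43; interference = 1 − 0.43 = 0.57.

0.57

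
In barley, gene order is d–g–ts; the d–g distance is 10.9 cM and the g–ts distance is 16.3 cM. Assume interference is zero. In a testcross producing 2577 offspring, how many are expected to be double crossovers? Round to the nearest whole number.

Map distances give recombination frequencies of 0.109 and 0.163 for the two intervals.
With no interference, expected double-crossover frequency = 0.109 × 0.163 = 0.01777.
Expected number = 0.01777 × 2577 = 45.79 ≈ 46.

46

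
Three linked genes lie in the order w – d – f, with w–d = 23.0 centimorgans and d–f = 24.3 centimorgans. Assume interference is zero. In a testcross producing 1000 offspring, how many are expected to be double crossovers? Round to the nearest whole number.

56

Map distances give recombination frequencies of 0.230 and 0.243 for the two intervals.
With no interference, expected double-crossover frequency = 0.230 × 0.243 = 0.05589.
Expected number = 0.05589 × 1000 = 55.89 ≈ 56.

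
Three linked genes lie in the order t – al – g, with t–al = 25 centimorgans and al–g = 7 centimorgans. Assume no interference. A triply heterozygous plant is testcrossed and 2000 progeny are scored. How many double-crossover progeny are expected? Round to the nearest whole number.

35

Map distances give recombination frequencies of 0.250 and 0.070 for the two intervals.
With no interference, expected double-crossover frequency = 0.250 × 0.070 = 0.01750.
Expected number = 0.01750 × 2000 = 35.00 ≈ 35.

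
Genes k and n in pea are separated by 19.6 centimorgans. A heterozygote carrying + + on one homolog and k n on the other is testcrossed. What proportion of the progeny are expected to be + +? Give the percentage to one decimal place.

40.2%

A map distance of 19.6 centimorgans corresponds to a recombination frequency of 0.196.
The F1 is + + / k n, so + + is a parental gamete class with expected frequency (1 − r)/2 = 0.804/2 = 0.4020.
That is 0.4020 = 40.2% of the progeny.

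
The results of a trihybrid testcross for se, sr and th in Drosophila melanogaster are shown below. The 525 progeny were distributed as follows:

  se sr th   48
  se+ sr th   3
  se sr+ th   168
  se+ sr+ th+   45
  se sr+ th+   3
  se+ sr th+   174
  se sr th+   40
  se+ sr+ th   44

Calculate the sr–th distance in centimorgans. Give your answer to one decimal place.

18.9 centimorgans

The two most frequent reciprocal classes, se sr+ th and se+ sr th+, are the parental types, so the F1 was se sr+ th / se+ sr th+.
The two rarest classes, se sr+ th+ and se+ sr th, are the double crossovers. Comparing them with the parentals, only the th allele has switched, so th is the middle locus and the order is sr – th – se.
Crossovers in the sr–th interval produce the single-crossover classes se sr th and se+ sr+ th+ (48 + 45 = 93) plus the double crossovers (6).
RF(sr–th) = (93 + 6) / 525 = 99/525 = 0.1886 → 18.9 centimorgans.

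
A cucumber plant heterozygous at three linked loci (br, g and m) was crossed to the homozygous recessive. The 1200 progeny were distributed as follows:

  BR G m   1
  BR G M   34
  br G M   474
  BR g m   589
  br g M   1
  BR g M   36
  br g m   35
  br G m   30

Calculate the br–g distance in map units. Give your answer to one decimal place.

5.9 map units

The two most frequent reciprocal classes, BR g m and br G M, are the parental types, so the F1 was BR g m / br G M.
The two rarest classes, BR G m and br g M, are the double crossovers. Comparing them with the parentals, only the g allele has switched, so g is the middle locus and the order is m – g – br.
Crossovers in the g–br interval produce the single-crossover classes br g m and BR G M (35 + 34 = 69) plus the double crossovers (2).
RF(g–br) = (69 + 2) / 1200 = 71/1200 = 0.0592 → 5.9 map units.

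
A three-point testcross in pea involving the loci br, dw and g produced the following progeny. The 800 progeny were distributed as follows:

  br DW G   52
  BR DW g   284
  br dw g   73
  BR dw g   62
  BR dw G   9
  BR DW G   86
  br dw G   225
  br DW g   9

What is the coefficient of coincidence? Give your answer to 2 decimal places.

0.62

The two most frequent reciprocal classes, BR DW g and br dw G, are the parental types, so the F1 was BR DW g / br dw G.
The two rarest classes, br DW g and BR dw G, are the double crossovers. Comparing them with the parentals, only the br allele has switched, so br is the middle locus and the order is dw – br – g.
dw–br: (114 + 18)/800 = 0.1650; br–g: (159 + 18)/800 = 0.2213.
Expected DCO frequency = 0.1650 × 0.2213 ≈ 0.03651; observed = 18/800 ≈ 0.02250.
Coefficient of coincidence = 0.02250/0.03651 ≈ 0.62.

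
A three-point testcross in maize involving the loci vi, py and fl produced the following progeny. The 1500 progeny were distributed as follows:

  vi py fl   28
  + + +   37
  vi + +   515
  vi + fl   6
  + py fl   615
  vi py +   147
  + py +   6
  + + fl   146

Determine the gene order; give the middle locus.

fl

The two most frequent reciprocal classes, + py fl and vi + +, are the parental types, so the F1 was + py fl / vi + +.
The two rarest classes, + py + and vi + fl, are the double crossovers. Comparing them with the parentals, only the fl allele has switched, so fl is the middle locus and the order is vi – fl – py.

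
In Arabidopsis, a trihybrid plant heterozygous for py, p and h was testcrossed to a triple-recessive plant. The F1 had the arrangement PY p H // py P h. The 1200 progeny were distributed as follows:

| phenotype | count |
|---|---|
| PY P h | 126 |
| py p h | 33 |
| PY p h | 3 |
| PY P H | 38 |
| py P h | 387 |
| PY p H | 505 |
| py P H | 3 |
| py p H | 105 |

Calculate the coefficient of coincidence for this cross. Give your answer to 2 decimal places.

The two rarest classes, PY p h and py P H, are the double crossovers. Comparing them with the parentals, only the h allele has switched, so h is the middle locus and the order is py – h – p.
py–h: (231 + 6)/1200 = 0.1975; h–p: (71 + 6)/1200 = 0.0642.
Expected DCO frequency = 0.1975 × 0.0642 ≈ 0.01268; observed = 6/1200 ≈ 0.00500.
Coefficient of coincidence = 0.00500/0.01268 ≈ 0.39.

0.39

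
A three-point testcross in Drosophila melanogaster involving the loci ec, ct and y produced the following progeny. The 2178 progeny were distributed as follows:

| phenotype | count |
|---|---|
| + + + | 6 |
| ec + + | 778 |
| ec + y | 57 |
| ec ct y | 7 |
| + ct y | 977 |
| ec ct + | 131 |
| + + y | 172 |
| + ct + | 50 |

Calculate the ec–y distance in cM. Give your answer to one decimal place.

The two most frequent reciprocal classes, + ct y and ec + +, are the parental types, so the F1 was + ct y / ec + +.
The two rarest classes, ec ct y and + + +, are the double crossovers. Comparing them with the parentals, only the ec allele has switched, so ec is the middle locus and the order is y – ec – ct.
Crossovers in the y–ec interval produce the single-crossover classes + ct + and ec + y (50 + 57 = 107) plus the double crossovers (13).
RF(y–ec) = (107 + 13) / 2178 = 120/2178 = 0.0551 → 5.5 cM.

5.5 cM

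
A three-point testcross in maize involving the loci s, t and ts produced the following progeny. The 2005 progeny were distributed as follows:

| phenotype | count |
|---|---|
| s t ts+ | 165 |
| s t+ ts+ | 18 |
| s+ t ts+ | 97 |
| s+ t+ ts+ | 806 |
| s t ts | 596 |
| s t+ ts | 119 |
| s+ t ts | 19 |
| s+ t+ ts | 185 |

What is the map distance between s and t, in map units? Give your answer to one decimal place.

12.6 map units

The two most frequent reciprocal classes, s t ts and s+ t+ ts+, are the parental types, so the F1 was s t ts / s+ t+ ts+.
The two rarest classes, s+ t ts and s t+ ts+, are the double crossovers. Comparing them with the parentals, only the s allele has switched, so s is the middle locus and the order is t – s – ts.
Crossovers in the t–s interval produce the single-crossover classes s t+ ts and s+ t ts+ (119 + 97 = 216) plus the double crossovers (37).
RF(t–s) = (216 + 37) / 2005 = 253/2005 = 0.1262 → 12.6 map units.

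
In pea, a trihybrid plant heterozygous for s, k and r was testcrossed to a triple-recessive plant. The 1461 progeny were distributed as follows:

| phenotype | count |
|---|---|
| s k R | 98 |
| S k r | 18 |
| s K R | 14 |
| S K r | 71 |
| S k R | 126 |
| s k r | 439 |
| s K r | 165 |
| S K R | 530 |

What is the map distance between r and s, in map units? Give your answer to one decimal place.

13.8 map units

The two most frequent reciprocal classes, s k r and S K R, are the parental types, so the F1 was s k r / S K R.
The two rarest classes, S k r and s K R, are the double crossovers. Comparing them with the parentals, only the s allele has switched, so s is the middle locus and the order is r – s – k.
Crossovers in the r–s interval produce the single-crossover classes s k R and S K r (98 + 71 = 169) plus the double crossovers (32).
RF(r–s) = (169 + 32) / 1461 = 201/1461 = 0.1376 → 13.8 map units.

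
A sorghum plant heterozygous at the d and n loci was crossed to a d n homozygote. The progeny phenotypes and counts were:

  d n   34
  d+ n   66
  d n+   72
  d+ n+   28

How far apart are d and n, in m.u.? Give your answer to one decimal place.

The two most frequent classes, d+ n (66) and d n+ (72), are the parental types, so the F1 was d+ n / d n+.
The recombinant classes are d+ n+ and d n: 28 + 34 = 62.
Recombination frequency = 62/200 = 0.3100 ≈ 31.0%, i.e. 31.0 m.u.

31.0 m.u.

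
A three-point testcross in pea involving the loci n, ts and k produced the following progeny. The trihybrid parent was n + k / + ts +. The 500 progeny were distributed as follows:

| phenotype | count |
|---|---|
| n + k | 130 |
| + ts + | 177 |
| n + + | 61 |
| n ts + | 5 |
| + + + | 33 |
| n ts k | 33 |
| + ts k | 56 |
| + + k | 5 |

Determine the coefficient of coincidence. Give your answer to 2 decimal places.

0.52

The two rarest classes, + + k and n ts +, are the double crossovers. Comparing them with the parentals, only the n allele has switched, so n is the middle locus and the order is ts – n – k.
ts–n: (66 + 10)/500 = 0.1520; n–k: (117 + 10)/500 = 0.2540.
Expected DCO frequency = 0.1520 × 0.2540 ≈ 0.03861; observed = 10/500 ≈ 0.02000.
Coefficient of coincidence = 0.02000/0.03861 ≈ 0.52.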